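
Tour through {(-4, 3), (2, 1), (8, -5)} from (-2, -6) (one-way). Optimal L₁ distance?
31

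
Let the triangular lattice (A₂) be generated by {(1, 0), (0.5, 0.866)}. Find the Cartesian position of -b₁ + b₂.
(-0.5, 0.866)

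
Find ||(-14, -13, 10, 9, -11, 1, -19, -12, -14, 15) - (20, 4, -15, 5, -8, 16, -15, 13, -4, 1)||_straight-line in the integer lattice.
57.0701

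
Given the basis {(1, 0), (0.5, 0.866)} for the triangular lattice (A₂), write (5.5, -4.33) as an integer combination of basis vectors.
8b₁ - 5b₂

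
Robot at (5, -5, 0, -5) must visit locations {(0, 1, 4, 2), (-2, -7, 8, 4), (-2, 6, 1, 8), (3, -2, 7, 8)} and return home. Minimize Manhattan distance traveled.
98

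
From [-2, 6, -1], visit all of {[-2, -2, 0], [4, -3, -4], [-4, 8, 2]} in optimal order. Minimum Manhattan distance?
32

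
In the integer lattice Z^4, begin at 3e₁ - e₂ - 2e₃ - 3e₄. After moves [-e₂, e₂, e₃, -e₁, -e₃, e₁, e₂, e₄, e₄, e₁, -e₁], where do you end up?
(3, 0, -2, -1)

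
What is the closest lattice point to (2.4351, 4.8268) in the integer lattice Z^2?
(2, 5)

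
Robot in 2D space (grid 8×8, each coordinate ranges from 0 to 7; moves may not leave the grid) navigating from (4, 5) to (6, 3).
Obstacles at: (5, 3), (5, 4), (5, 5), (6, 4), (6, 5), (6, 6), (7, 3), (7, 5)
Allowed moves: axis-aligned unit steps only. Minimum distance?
6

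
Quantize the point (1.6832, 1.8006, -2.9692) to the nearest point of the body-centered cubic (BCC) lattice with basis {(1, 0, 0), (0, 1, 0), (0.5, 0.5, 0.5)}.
(2, 2, -3)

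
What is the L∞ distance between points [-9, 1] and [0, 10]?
9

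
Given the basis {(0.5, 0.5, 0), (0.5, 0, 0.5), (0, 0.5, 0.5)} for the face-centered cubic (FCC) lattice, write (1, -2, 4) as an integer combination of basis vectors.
-5b₁ + 7b₂ + b₃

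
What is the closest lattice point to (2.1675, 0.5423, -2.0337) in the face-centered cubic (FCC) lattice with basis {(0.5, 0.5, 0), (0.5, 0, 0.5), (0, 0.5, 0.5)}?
(2.5, 0.5, -2)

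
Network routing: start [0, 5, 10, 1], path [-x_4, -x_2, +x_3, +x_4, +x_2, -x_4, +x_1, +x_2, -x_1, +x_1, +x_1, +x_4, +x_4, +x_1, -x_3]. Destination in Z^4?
(3, 6, 10, 2)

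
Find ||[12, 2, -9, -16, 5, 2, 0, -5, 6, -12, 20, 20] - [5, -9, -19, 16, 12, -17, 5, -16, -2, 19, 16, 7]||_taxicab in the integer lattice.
158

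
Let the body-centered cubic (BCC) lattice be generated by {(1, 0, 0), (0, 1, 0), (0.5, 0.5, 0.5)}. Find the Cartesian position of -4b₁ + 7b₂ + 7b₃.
(-0.5, 10.5, 3.5)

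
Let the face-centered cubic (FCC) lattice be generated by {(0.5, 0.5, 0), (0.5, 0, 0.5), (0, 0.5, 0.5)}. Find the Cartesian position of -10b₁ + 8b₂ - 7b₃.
(-1, -8.5, 0.5)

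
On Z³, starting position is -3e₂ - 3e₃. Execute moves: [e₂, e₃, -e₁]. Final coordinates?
(-1, -2, -2)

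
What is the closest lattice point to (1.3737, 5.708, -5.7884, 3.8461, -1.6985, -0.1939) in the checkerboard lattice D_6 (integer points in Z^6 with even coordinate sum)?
(2, 6, -6, 4, -2, 0)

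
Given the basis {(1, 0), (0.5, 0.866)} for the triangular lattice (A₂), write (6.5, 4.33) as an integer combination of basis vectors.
4b₁ + 5b₂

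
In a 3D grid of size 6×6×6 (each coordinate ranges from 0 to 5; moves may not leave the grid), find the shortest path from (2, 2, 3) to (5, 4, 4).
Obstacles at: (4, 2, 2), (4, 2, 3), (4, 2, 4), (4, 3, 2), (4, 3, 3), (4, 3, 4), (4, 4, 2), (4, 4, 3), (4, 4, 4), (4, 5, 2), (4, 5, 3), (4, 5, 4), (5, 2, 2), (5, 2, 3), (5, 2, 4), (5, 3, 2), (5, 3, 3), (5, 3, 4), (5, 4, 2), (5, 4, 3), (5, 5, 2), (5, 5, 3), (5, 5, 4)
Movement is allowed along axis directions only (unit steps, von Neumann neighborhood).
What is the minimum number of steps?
8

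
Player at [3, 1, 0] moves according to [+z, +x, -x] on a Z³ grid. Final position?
(3, 1, 1)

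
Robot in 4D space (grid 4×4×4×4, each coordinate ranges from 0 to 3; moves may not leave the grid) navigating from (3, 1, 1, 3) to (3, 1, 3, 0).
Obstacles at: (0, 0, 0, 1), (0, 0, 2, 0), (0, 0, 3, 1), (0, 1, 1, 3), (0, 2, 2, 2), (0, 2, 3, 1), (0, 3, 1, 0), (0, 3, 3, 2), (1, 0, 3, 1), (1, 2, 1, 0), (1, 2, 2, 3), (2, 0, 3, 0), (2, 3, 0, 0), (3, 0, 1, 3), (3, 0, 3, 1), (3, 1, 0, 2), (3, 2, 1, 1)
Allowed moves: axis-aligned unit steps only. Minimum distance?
5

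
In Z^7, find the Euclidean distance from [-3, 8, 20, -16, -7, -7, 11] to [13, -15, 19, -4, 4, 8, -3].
38.3667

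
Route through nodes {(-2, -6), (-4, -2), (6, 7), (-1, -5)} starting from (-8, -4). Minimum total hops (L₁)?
33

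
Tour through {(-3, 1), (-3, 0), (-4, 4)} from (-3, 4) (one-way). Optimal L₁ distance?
6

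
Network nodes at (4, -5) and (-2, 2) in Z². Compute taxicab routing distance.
13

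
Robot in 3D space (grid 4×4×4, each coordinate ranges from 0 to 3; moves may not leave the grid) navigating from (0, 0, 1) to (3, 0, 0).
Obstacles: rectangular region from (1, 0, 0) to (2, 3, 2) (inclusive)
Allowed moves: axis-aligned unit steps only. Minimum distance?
8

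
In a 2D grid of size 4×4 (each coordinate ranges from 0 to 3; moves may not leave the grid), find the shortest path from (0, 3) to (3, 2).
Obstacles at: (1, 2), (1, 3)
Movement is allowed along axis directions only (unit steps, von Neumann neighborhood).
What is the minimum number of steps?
6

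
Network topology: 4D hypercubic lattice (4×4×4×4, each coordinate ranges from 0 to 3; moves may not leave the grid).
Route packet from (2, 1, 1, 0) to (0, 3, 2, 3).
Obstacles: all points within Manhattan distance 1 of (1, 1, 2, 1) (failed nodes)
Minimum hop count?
8
(one shortest path: (2, 1, 1, 0) → (1, 1, 1, 0) → (0, 1, 1, 0) → (0, 2, 1, 0) → (0, 3, 1, 0) → (0, 3, 2, 0) → (0, 3, 2, 1) → (0, 3, 2, 2) → (0, 3, 2, 3))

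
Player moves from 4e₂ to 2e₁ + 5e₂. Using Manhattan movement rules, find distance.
3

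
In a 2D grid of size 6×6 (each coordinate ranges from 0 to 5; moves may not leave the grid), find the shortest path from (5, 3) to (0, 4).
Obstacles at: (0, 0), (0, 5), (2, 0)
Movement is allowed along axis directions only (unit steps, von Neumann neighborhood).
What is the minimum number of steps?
6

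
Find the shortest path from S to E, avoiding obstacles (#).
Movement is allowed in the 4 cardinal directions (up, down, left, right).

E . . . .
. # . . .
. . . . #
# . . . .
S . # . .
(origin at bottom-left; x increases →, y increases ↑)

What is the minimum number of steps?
6
(one shortest path: (0, 0) → (1, 0) → (1, 1) → (1, 2) → (0, 2) → (0, 3) → (0, 4))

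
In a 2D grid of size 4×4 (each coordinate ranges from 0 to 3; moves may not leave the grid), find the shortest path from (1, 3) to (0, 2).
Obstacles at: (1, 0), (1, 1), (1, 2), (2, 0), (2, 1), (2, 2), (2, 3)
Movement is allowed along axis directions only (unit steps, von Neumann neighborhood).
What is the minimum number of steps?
2
(one shortest path: (1, 3) → (0, 3) → (0, 2))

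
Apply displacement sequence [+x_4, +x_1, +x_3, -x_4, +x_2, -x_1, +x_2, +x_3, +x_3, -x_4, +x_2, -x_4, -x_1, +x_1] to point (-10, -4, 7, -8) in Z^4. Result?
(-10, -1, 10, -10)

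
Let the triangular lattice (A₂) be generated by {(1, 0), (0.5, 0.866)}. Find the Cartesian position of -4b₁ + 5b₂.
(-1.5, 4.33)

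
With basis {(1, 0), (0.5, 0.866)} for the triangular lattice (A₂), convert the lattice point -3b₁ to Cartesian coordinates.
(-3, 0)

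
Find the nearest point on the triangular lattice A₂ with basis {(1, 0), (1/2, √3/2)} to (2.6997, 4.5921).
(2.5, 4.33)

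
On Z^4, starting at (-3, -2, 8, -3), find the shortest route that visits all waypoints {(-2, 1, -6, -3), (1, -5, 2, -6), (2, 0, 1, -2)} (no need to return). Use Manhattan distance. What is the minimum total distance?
40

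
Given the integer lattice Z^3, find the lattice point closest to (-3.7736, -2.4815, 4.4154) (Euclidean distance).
(-4, -2, 4)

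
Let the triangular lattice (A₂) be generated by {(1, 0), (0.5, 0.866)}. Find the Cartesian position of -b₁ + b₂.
(-0.5, 0.866)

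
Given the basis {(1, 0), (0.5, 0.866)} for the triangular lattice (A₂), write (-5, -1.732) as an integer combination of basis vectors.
-4b₁ - 2b₂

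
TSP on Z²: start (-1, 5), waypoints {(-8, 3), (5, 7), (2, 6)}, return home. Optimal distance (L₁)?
34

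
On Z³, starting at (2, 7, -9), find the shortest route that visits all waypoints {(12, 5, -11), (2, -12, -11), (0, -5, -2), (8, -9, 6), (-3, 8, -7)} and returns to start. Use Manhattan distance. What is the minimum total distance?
116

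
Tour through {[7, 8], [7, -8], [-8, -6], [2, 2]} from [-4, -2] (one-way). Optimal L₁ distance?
51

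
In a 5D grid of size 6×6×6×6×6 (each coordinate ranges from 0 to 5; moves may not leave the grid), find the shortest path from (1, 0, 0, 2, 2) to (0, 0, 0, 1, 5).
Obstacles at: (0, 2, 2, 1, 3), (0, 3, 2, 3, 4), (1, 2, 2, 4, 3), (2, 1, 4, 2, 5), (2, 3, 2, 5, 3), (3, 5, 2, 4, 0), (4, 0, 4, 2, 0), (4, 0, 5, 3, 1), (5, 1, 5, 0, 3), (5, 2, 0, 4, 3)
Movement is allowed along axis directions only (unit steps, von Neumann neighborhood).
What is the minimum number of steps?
5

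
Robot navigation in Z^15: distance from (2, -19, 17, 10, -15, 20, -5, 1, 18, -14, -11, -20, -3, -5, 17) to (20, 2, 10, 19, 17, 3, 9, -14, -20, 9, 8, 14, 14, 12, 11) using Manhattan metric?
287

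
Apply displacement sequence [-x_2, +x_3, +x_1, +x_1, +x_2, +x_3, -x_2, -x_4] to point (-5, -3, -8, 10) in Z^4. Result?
(-3, -4, -6, 9)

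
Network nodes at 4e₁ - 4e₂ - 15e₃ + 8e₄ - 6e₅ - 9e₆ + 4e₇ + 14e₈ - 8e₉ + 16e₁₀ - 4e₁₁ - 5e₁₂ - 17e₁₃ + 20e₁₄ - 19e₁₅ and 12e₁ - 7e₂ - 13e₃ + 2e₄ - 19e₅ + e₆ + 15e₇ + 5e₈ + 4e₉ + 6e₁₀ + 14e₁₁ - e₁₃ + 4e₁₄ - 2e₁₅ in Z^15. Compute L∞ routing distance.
18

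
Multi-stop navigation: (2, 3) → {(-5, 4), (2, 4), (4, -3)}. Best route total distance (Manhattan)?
24
(one optimal route: (2, 3) → (-5, 4) → (2, 4) → (4, -3))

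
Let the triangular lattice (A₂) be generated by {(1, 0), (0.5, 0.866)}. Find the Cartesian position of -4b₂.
(-2, -3.464)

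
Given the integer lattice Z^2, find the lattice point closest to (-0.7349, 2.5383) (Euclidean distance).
(-1, 3)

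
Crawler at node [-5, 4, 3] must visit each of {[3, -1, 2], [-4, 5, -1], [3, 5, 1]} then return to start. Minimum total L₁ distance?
36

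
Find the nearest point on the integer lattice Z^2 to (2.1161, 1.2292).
(2, 1)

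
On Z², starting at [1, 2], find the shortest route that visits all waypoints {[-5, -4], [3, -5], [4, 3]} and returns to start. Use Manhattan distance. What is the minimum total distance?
34
(one optimal route: (1, 2) → (-5, -4) → (3, -5) → (4, 3) → (1, 2))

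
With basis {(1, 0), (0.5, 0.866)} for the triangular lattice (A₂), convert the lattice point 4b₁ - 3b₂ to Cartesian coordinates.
(2.5, -2.598)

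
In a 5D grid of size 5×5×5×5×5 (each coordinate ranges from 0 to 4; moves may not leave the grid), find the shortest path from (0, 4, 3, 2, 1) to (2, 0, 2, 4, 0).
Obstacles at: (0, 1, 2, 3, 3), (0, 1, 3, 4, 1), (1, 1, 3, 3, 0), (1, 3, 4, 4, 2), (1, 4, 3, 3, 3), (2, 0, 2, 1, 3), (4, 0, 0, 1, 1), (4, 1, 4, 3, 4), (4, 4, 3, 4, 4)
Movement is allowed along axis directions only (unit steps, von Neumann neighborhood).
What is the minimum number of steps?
10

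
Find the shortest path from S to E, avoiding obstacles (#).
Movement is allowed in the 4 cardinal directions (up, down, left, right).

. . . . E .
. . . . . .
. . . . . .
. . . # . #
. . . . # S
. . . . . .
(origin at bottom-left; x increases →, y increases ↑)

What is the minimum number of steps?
11
(one shortest path: (5, 1) → (5, 0) → (4, 0) → (3, 0) → (2, 0) → (2, 1) → (2, 2) → (2, 3) → (3, 3) → (4, 3) → (4, 4) → (4, 5))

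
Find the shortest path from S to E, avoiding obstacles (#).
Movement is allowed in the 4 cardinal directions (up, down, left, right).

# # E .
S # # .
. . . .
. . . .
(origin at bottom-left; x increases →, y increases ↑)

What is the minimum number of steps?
7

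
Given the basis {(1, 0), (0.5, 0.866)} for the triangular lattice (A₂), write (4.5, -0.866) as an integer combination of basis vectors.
5b₁ - b₂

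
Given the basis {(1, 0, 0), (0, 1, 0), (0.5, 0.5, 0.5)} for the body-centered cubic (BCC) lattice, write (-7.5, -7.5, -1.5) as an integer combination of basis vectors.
-6b₁ - 6b₂ - 3b₃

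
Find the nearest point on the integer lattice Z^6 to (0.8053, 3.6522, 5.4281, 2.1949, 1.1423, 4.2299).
(1, 4, 5, 2, 1, 4)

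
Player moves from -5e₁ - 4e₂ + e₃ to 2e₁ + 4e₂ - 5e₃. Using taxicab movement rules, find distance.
21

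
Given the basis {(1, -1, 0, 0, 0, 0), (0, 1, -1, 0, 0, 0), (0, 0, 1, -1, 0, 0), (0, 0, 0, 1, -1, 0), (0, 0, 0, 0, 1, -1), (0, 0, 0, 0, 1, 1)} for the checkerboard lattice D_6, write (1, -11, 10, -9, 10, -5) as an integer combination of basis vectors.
b₁ - 10b₂ - 9b₄ + 3b₅ - 2b₆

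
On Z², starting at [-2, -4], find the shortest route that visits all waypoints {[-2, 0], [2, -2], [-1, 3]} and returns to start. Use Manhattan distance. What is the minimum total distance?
22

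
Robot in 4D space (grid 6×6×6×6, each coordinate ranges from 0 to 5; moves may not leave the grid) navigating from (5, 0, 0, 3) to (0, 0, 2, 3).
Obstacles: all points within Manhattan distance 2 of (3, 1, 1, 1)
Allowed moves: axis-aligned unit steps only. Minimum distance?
7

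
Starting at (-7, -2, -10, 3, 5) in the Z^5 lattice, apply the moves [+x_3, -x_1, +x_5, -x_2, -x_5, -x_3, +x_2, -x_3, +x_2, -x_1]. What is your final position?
(-9, -1, -11, 3, 5)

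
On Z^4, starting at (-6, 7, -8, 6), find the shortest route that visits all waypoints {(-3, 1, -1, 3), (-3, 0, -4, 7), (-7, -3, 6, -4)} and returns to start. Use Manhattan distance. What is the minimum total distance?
80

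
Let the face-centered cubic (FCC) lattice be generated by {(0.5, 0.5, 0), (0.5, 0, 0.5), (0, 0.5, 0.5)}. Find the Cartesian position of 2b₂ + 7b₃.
(1, 3.5, 4.5)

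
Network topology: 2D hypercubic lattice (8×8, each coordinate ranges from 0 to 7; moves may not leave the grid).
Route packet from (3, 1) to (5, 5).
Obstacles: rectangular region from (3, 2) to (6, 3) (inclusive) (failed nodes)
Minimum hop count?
8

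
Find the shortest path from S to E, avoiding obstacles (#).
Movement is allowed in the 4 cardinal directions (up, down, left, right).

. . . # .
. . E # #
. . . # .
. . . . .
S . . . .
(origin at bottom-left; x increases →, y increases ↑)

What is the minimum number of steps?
5
(one shortest path: (0, 0) → (1, 0) → (2, 0) → (2, 1) → (2, 2) → (2, 3))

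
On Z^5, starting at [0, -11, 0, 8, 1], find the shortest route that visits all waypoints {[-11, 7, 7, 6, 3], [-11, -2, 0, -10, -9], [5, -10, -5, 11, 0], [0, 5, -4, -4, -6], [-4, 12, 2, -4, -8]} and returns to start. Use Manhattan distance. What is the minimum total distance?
190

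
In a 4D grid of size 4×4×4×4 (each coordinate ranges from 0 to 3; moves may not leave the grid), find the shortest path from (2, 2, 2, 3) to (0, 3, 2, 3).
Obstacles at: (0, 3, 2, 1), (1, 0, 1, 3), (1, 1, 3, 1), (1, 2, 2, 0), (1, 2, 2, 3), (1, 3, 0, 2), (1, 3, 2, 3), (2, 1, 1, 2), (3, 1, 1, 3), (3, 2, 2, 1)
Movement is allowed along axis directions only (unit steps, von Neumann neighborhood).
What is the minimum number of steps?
5
(one shortest path: (2, 2, 2, 3) → (2, 1, 2, 3) → (1, 1, 2, 3) → (0, 1, 2, 3) → (0, 2, 2, 3) → (0, 3, 2, 3))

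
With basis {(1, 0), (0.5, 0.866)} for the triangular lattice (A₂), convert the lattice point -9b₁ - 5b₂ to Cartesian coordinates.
(-11.5, -4.33)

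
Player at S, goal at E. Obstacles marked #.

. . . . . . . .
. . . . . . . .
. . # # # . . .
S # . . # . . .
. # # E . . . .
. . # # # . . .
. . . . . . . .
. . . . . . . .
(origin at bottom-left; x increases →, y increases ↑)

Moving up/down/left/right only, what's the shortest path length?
12
(one shortest path: (0, 4) → (0, 3) → (0, 2) → (1, 2) → (1, 1) → (2, 1) → (3, 1) → (4, 1) → (5, 1) → (5, 2) → (5, 3) → (4, 3) → (3, 3))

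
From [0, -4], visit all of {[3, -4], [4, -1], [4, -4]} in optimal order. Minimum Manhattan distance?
7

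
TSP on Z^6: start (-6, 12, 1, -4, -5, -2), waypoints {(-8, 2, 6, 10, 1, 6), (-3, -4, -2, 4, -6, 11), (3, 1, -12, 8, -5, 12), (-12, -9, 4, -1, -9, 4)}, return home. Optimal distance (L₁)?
194
(one optimal route: (-6, 12, 1, -4, -5, -2) → (-8, 2, 6, 10, 1, 6) → (3, 1, -12, 8, -5, 12) → (-3, -4, -2, 4, -6, 11) → (-12, -9, 4, -1, -9, 4) → (-6, 12, 1, -4, -5, -2))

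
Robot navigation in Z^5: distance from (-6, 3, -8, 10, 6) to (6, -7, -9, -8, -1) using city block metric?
48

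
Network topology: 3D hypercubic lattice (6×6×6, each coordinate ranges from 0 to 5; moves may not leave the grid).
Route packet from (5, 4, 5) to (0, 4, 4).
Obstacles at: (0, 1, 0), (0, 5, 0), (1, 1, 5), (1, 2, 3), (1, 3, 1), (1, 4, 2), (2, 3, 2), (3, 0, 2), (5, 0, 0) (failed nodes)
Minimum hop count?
6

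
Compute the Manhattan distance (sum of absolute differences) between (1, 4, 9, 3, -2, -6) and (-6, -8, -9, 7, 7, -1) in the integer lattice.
55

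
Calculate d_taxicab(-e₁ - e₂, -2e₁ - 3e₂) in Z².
3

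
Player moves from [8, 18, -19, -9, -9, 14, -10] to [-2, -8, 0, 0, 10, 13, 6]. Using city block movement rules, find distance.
100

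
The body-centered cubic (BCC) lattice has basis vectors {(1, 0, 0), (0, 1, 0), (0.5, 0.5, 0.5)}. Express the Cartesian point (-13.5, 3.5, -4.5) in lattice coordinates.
-9b₁ + 8b₂ - 9b₃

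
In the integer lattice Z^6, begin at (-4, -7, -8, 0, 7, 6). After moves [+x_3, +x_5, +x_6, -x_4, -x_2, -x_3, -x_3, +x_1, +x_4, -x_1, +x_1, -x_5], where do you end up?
(-3, -8, -9, 0, 7, 7)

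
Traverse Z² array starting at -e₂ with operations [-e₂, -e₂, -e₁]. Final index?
(-1, -3)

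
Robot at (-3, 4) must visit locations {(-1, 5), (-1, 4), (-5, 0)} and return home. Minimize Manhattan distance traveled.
18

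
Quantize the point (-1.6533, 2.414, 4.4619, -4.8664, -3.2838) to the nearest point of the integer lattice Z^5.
(-2, 2, 4, -5, -3)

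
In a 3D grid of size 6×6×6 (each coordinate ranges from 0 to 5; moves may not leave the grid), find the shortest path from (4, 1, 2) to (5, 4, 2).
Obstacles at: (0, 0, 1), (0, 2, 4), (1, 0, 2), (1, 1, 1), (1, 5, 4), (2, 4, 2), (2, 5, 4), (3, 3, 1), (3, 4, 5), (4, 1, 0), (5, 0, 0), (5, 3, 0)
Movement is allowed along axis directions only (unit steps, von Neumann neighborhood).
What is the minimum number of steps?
4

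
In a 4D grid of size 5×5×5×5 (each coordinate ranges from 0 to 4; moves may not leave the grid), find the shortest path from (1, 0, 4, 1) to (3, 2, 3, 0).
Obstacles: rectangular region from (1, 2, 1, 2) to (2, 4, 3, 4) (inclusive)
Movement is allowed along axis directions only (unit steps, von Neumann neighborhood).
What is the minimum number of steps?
6
(one shortest path: (1, 0, 4, 1) → (2, 0, 4, 1) → (3, 0, 4, 1) → (3, 1, 4, 1) → (3, 2, 4, 1) → (3, 2, 3, 1) → (3, 2, 3, 0))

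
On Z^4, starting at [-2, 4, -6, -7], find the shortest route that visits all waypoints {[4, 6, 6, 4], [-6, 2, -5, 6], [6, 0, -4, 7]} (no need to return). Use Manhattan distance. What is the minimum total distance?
57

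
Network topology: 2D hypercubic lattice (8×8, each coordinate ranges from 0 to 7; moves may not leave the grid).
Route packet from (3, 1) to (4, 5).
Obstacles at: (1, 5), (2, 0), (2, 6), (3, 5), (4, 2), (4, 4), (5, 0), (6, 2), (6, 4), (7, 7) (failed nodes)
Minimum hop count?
7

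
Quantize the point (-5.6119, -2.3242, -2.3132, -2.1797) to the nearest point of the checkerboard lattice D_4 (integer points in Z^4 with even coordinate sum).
(-6, -2, -2, -2)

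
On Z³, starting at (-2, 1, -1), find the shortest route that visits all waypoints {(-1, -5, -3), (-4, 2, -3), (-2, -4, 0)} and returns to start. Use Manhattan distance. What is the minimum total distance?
26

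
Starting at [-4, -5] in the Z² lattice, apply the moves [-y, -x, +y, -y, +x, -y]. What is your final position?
(-4, -7)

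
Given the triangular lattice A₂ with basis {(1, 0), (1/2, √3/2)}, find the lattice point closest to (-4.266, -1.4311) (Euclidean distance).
(-4, -1.732)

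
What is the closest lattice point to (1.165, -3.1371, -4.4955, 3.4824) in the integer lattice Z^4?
(1, -3, -4, 3)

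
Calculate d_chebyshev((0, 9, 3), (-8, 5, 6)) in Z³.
8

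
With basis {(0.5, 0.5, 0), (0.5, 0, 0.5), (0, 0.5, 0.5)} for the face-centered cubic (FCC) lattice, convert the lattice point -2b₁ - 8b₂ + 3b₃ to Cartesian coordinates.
(-5, 0.5, -2.5)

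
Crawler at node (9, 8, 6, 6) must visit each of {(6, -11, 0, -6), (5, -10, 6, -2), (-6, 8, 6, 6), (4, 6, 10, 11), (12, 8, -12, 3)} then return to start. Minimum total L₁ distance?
152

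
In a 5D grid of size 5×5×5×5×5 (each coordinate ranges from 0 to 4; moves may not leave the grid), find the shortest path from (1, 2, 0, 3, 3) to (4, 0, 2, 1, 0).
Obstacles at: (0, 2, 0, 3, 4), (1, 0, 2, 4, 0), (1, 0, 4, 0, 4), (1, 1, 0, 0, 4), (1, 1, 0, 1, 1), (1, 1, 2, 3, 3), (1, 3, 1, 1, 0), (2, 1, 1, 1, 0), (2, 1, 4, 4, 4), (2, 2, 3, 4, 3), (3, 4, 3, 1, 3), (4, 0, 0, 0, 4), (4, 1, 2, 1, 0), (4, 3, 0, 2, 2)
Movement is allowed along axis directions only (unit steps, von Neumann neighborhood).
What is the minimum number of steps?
12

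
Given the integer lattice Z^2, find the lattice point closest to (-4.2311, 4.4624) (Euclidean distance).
(-4, 4)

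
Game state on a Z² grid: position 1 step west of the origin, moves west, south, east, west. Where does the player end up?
(-2, -1)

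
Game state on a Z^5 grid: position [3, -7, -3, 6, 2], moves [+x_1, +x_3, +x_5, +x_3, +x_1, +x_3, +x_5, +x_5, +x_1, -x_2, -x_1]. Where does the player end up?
(5, -8, 0, 6, 5)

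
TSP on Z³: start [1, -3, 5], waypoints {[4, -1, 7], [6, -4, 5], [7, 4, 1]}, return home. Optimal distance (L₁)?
40
(one optimal route: (1, -3, 5) → (4, -1, 7) → (7, 4, 1) → (6, -4, 5) → (1, -3, 5))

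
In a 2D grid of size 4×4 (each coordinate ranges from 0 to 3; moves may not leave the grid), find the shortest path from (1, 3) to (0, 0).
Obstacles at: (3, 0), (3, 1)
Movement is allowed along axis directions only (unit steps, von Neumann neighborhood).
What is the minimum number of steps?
4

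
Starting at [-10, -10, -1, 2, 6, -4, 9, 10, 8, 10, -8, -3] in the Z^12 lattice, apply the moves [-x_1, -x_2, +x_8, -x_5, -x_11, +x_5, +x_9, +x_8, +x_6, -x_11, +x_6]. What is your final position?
(-11, -11, -1, 2, 6, -2, 9, 12, 9, 10, -10, -3)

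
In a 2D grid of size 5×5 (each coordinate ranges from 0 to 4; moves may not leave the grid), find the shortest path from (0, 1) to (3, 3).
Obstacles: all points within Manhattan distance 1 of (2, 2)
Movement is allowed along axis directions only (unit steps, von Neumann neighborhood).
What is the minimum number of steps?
7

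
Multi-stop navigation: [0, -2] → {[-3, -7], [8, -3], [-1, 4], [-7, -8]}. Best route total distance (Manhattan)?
43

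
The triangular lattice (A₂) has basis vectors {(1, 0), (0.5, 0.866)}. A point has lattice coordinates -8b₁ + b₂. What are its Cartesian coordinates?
(-7.5, 0.866)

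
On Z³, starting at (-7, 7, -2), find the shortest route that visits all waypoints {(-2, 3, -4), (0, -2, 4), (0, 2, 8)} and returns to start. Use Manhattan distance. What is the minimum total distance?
56
(one optimal route: (-7, 7, -2) → (-2, 3, -4) → (0, -2, 4) → (0, 2, 8) → (-7, 7, -2))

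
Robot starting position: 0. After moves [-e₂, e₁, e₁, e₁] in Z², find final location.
(3, -1)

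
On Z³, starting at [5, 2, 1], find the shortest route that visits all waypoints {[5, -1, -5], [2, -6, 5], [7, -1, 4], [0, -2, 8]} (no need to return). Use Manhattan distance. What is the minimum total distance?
40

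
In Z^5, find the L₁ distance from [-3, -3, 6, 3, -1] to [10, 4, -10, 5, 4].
43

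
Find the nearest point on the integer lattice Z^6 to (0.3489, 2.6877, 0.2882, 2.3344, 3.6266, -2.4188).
(0, 3, 0, 2, 4, -2)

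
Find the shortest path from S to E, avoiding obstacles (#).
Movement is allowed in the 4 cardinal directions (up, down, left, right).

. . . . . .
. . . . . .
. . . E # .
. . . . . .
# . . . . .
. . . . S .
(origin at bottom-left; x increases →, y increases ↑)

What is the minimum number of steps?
4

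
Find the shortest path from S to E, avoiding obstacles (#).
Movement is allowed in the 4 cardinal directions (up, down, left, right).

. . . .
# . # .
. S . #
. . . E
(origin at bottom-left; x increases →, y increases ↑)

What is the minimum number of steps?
3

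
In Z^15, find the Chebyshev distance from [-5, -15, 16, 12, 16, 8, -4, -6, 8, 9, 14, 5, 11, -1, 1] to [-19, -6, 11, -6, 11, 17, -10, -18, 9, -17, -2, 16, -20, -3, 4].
31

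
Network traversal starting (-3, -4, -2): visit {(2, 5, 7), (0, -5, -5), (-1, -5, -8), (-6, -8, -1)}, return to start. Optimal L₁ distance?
74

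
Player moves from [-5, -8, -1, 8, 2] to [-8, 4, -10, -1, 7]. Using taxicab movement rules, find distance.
38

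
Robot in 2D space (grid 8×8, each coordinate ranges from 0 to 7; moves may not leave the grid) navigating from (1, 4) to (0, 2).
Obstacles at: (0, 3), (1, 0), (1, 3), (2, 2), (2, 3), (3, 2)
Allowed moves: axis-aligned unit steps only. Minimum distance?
11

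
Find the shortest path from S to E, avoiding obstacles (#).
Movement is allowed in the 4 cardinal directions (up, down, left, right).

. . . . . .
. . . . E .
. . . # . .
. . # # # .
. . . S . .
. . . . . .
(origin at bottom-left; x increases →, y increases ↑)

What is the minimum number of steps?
6
(one shortest path: (3, 1) → (4, 1) → (5, 1) → (5, 2) → (5, 3) → (4, 3) → (4, 4))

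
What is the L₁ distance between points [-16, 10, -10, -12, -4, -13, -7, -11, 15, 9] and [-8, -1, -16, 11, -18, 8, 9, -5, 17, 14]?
112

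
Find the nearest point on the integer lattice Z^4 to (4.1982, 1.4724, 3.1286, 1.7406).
(4, 1, 3, 2)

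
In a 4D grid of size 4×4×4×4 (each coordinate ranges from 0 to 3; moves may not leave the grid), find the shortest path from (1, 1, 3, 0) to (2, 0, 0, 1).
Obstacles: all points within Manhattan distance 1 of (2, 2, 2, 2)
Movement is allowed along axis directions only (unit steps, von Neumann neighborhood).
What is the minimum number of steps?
6
(one shortest path: (1, 1, 3, 0) → (2, 1, 3, 0) → (2, 0, 3, 0) → (2, 0, 2, 0) → (2, 0, 1, 0) → (2, 0, 0, 0) → (2, 0, 0, 1))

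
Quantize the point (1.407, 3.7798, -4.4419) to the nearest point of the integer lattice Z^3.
(1, 4, -4)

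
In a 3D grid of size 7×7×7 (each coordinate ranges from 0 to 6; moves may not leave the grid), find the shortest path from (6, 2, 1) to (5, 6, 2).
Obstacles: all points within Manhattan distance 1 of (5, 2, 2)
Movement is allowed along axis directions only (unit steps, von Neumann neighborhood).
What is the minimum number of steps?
6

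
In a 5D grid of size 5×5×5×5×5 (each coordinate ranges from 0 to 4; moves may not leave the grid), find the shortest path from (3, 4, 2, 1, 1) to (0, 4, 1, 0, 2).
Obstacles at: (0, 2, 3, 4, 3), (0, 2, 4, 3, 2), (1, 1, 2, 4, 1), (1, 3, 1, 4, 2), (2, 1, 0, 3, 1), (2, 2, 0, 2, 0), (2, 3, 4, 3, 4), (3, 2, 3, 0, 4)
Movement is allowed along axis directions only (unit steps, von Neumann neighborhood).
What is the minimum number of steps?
6
(one shortest path: (3, 4, 2, 1, 1) → (2, 4, 2, 1, 1) → (1, 4, 2, 1, 1) → (0, 4, 2, 1, 1) → (0, 4, 1, 1, 1) → (0, 4, 1, 0, 1) → (0, 4, 1, 0, 2))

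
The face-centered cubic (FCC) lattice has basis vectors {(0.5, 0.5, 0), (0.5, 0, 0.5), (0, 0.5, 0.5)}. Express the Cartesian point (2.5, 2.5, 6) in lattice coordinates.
-b₁ + 6b₂ + 6b₃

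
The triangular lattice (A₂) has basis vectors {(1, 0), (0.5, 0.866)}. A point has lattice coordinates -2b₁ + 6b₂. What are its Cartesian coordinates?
(1, 5.196)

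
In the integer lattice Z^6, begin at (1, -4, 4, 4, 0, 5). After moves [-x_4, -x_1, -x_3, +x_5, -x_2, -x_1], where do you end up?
(-1, -5, 3, 3, 1, 5)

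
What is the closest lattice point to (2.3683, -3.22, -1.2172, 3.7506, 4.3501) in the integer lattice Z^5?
(2, -3, -1, 4, 4)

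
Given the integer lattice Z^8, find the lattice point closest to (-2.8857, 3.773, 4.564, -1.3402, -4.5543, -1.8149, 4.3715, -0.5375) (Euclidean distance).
(-3, 4, 5, -1, -5, -2, 4, -1)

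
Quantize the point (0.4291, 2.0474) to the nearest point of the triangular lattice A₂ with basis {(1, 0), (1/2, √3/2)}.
(0, 1.732)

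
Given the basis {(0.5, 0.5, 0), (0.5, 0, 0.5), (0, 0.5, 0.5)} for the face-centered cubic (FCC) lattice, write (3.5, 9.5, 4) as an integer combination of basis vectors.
9b₁ - 2b₂ + 10b₃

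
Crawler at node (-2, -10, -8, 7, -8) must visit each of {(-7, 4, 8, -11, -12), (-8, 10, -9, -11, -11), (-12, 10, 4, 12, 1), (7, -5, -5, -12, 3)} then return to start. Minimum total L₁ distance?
228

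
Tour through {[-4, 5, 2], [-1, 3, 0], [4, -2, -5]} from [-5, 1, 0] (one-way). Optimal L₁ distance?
29
(one optimal route: (-5, 1, 0) → (-4, 5, 2) → (-1, 3, 0) → (4, -2, -5))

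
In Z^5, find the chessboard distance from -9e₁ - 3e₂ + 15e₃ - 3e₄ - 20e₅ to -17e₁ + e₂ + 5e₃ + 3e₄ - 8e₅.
12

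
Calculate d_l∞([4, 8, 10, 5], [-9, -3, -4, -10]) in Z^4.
15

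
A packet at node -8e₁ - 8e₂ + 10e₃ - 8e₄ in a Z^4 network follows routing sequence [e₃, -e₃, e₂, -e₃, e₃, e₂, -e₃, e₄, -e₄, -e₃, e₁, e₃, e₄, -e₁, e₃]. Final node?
(-8, -6, 10, -7)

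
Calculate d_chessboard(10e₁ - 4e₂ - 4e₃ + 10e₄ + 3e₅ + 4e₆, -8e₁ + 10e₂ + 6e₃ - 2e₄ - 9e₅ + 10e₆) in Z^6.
18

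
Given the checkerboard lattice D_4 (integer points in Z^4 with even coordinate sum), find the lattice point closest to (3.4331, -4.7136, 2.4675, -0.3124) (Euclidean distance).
(3, -5, 2, 0)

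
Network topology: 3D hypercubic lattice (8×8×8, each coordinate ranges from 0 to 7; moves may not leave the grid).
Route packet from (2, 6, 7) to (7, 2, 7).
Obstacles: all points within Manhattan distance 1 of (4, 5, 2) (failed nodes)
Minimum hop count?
9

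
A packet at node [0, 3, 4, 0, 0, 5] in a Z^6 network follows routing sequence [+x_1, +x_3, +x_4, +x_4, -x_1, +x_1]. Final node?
(1, 3, 5, 2, 0, 5)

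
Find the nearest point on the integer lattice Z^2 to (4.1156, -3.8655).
(4, -4)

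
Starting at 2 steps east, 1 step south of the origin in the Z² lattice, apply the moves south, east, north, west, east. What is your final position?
(3, -1)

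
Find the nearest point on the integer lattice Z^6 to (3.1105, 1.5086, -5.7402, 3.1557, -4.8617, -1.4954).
(3, 2, -6, 3, -5, -1)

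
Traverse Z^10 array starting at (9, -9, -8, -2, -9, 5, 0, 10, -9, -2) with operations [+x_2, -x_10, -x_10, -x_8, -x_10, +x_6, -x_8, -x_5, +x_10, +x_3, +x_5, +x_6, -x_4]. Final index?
(9, -8, -7, -3, -9, 7, 0, 8, -9, -4)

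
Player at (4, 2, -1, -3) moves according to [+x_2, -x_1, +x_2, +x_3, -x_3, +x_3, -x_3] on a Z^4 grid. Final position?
(3, 4, -1, -3)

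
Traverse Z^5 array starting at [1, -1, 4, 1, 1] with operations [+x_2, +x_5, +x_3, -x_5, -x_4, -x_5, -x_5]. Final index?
(1, 0, 5, 0, -1)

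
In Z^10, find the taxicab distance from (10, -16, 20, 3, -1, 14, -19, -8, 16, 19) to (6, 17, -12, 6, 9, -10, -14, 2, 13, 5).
138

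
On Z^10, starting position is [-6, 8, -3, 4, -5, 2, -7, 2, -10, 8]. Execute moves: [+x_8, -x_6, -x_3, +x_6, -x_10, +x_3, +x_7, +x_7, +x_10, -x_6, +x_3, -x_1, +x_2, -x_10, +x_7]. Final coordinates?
(-7, 9, -2, 4, -5, 1, -4, 3, -10, 7)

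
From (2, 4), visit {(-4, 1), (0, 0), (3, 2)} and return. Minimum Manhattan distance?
22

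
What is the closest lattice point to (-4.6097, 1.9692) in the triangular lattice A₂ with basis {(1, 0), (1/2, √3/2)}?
(-5, 1.732)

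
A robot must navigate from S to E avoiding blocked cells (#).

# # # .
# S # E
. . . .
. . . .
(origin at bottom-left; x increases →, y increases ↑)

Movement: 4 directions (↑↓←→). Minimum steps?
4
(one shortest path: (1, 2) → (1, 1) → (2, 1) → (3, 1) → (3, 2))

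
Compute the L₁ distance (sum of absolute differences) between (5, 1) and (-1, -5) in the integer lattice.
12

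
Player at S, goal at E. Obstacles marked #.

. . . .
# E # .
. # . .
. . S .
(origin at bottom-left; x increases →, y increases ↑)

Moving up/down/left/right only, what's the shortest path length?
7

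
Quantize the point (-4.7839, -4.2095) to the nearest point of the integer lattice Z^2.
(-5, -4)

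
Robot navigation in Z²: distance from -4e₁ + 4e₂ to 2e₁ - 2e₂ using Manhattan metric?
12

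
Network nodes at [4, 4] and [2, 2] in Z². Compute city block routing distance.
4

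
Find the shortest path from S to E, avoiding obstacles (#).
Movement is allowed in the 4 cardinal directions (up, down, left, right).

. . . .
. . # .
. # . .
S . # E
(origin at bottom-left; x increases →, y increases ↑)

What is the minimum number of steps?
9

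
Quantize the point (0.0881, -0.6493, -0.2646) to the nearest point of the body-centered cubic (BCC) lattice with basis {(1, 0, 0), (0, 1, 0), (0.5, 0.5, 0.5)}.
(0, -1, 0)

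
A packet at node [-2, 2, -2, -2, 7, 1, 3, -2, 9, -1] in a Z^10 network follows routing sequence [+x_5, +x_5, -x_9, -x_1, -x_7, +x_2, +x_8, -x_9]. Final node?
(-3, 3, -2, -2, 9, 1, 2, -1, 7, -1)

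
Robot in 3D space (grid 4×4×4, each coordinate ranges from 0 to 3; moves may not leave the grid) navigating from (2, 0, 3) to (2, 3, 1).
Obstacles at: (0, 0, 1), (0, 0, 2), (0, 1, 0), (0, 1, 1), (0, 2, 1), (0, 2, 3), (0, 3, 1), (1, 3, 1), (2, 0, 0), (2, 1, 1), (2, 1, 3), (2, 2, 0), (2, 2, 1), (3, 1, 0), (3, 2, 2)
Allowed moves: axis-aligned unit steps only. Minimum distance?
5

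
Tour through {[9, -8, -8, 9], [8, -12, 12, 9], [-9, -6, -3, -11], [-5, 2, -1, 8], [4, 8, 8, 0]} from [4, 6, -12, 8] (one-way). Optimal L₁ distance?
151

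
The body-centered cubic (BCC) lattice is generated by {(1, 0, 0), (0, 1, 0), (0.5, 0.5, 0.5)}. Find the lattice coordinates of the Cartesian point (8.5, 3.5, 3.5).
5b₁ + 7b₃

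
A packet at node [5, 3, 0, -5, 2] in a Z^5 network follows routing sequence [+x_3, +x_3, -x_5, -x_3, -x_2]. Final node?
(5, 2, 1, -5, 1)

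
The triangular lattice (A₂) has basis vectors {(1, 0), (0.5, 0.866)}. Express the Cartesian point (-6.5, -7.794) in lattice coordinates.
-2b₁ - 9b₂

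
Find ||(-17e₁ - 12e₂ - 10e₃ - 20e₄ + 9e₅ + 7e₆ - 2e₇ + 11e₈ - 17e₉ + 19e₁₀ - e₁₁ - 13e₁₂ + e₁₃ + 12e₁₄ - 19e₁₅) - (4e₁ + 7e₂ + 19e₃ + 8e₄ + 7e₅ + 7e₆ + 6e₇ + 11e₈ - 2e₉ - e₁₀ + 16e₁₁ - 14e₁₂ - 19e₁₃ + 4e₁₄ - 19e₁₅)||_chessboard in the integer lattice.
29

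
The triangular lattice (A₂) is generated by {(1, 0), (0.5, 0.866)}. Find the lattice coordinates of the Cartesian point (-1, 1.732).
-2b₁ + 2b₂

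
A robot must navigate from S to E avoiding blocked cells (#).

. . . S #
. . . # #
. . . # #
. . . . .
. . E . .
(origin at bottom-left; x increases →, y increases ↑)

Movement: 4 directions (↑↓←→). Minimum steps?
5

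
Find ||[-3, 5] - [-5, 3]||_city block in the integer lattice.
4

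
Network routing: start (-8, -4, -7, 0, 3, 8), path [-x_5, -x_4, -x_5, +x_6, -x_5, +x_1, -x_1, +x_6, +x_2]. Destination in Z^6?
(-8, -3, -7, -1, 0, 10)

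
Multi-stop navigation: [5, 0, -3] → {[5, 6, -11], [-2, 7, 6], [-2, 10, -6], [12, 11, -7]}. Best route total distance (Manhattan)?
61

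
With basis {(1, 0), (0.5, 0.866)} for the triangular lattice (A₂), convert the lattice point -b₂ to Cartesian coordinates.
(-0.5, -0.866)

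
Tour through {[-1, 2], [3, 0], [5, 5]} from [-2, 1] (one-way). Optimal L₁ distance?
15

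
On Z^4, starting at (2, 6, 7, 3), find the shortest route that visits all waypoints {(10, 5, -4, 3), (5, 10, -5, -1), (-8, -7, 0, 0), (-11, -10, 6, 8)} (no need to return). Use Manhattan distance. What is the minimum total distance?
91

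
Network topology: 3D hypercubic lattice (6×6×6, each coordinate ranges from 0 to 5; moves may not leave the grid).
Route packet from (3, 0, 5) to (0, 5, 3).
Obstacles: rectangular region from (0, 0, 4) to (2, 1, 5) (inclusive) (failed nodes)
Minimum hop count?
10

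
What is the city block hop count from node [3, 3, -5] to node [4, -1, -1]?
9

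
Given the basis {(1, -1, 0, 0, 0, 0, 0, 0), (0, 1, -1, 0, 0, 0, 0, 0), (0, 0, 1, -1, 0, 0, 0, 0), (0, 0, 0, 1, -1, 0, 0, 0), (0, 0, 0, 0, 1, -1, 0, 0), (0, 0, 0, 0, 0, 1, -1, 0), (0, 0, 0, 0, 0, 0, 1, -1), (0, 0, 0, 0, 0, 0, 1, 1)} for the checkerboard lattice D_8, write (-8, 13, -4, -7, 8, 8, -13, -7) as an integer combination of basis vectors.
-8b₁ + 5b₂ + b₃ - 6b₄ + 2b₅ + 10b₆ + 2b₇ - 5b₈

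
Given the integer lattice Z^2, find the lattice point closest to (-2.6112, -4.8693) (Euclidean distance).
(-3, -5)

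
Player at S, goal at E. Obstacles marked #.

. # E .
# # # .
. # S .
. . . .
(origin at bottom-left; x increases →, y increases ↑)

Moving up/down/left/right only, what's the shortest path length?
4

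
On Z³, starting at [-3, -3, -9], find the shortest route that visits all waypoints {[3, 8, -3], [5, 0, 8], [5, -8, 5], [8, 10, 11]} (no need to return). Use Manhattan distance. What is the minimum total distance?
71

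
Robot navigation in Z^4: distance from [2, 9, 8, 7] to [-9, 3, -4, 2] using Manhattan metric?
34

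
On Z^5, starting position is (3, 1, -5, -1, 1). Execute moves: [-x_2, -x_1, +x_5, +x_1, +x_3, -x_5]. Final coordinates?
(3, 0, -4, -1, 1)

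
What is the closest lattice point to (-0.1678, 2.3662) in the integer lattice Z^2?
(0, 2)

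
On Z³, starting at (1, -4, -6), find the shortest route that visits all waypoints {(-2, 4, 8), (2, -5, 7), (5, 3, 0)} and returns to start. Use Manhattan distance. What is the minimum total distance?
62
(one optimal route: (1, -4, -6) → (2, -5, 7) → (-2, 4, 8) → (5, 3, 0) → (1, -4, -6))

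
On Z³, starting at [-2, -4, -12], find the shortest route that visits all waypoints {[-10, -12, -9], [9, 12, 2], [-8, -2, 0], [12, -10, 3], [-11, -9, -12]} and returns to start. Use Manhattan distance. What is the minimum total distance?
136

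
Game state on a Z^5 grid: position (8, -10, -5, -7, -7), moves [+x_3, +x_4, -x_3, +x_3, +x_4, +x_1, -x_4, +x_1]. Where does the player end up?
(10, -10, -4, -6, -7)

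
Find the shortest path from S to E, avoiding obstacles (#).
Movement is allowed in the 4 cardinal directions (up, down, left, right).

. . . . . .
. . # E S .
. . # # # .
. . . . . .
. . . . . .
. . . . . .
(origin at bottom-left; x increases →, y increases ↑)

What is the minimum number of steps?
1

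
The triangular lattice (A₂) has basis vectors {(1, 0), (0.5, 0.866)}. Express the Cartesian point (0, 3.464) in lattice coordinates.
-2b₁ + 4b₂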